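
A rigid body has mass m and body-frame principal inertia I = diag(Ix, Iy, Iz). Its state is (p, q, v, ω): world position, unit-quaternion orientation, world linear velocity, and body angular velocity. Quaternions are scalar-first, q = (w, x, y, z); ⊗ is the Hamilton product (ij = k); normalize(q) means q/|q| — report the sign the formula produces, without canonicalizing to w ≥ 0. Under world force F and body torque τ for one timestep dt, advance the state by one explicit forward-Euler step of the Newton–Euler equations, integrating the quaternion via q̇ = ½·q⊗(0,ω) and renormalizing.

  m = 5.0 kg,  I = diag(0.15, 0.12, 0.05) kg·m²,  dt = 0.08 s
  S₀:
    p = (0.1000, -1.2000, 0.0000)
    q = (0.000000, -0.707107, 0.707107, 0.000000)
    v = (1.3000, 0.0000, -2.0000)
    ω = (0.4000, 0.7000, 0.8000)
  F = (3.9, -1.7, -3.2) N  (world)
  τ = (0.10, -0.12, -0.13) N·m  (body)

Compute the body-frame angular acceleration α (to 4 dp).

precession coupling ω×(Iω) = (-0.0392, 0.0320, -0.0084)
(τ − ω×Iω)/I = (0.9280, -1.2667, -2.4320)

α = (0.9280, -1.2667, -2.4320)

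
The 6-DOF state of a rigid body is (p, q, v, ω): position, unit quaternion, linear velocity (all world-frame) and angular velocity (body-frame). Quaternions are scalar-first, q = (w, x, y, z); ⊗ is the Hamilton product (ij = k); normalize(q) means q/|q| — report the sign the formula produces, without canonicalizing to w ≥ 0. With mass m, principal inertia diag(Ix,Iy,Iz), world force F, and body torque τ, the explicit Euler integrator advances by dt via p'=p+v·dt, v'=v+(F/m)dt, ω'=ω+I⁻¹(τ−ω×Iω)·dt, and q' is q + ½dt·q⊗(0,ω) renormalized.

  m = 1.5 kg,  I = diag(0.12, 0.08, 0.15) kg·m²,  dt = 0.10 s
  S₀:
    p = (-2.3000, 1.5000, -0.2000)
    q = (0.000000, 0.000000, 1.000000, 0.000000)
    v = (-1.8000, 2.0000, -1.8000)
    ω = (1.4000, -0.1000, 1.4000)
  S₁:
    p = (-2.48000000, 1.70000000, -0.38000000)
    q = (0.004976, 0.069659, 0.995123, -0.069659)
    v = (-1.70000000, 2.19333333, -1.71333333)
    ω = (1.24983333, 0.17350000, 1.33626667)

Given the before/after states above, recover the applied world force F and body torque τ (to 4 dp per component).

rate change Δω = (-0.15016667, 0.27350000, -0.06373333)
ω₀×(Iω₀) = (-0.0098, -0.0588, 0.0056)
applied torque τ = (-0.1900, 0.1600, -0.0900)
velocity change Δv = (0.10000000, 0.19333333, 0.08666667)
applied force F = (1.5000, 2.9000, 1.3000)

F = (1.5000, 2.9000, 1.3000)
τ = (-0.1900, 0.1600, -0.0900)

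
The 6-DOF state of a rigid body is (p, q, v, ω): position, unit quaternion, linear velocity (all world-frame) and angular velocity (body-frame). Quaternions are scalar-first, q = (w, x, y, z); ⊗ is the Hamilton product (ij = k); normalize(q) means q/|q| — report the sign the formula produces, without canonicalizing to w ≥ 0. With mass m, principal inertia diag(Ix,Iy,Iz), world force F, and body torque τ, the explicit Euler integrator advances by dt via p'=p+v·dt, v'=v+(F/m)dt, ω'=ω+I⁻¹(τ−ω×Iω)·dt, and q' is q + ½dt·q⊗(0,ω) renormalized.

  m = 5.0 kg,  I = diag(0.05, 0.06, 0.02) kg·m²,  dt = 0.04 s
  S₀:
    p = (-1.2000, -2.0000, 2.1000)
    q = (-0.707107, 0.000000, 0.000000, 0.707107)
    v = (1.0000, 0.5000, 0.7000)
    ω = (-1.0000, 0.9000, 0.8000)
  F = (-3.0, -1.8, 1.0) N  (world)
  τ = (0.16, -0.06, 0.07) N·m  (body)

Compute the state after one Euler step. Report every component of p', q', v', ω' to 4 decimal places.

a = (-0.6000, -0.3600, 0.2000)
p + v·dt = (-1.1600, -1.9800, 2.1280)
v' = v + a·dt = (0.9760, 0.4856, 0.7080)
ω×(Iω) gyroscopic = (-0.0288, -0.0240, -0.0090)
α = I⁻¹(τ − ω×Iω) = (3.7760, -0.6000, 3.9500)
new body rate ω' = (-0.8490, 0.8760, 0.9580)
q⊗(0,ω) = (-0.5656856, 0.0707107, -1.3435033, -0.5656856)
q' = normalize(q + ½dt·q⊗(0,ω)) = (-0.7181, 0.0014, -0.0269, 0.6955)

p' = (-1.1600, -1.9800, 2.1280)
q' = (-0.7181, 0.0014, -0.0269, 0.6955)
v' = (0.9760, 0.4856, 0.7080)
ω' = (-0.8490, 0.8760, 0.9580)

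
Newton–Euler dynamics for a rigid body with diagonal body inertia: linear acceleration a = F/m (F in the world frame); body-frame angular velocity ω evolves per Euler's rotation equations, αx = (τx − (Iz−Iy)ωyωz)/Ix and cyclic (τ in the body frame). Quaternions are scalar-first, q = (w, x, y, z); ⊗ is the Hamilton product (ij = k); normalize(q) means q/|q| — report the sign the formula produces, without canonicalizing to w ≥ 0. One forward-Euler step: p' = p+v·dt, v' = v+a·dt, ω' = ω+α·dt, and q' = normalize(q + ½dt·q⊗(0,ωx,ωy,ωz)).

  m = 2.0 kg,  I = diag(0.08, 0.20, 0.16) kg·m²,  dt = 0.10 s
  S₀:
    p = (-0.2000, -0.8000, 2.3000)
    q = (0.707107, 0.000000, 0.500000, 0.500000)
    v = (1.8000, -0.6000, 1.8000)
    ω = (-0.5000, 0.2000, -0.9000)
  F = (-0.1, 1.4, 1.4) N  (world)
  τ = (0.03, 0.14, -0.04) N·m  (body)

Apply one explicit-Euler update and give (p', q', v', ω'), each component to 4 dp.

p' = (-0.0200, -0.8600, 2.4800)
q' = (0.7236, -0.0451, 0.4939, 0.4800)
v' = (1.7950, -0.5300, 1.8700)
ω' = (-0.4715, 0.2880, -0.9175)

p + v·dt = (-0.0200, -0.8600, 2.4800)
v + (F/m)dt = (1.7950, -0.5300, 1.8700)
precession coupling ω×(Iω) = (0.0072, -0.0360, -0.0120)
α = I⁻¹(τ − ω×Iω) = (0.2850, 0.8800, -0.1750)
ω + α·dt = (-0.4715, 0.2880, -0.9175)
q⊗(0,ω) = (0.3500000, -0.9035535, -0.1085786, -0.3863963)
updated quaternion q' = (0.7236, -0.0451, 0.4939, 0.4800)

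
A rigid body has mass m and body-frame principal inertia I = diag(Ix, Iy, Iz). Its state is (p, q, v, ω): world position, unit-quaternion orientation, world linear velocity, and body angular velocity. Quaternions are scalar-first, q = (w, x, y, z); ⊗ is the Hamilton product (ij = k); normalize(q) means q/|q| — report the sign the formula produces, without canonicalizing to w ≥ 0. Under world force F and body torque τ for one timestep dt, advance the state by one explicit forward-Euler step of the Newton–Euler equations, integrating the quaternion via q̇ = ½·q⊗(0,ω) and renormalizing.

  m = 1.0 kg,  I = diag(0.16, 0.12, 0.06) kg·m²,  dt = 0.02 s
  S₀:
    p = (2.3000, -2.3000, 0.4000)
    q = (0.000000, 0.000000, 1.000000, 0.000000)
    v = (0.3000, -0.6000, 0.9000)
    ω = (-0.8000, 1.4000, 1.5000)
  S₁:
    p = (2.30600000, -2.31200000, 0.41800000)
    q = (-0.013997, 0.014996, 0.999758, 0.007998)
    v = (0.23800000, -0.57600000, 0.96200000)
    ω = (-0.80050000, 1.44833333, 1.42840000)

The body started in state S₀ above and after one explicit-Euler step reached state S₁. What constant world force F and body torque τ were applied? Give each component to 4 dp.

F = (-3.1000, 1.2000, 3.1000)
τ = (-0.1300, 0.1700, -0.1700)

Δω = ω₁−ω₀ = (-0.00050000, 0.04833333, -0.07160000)
precession coupling = (-0.1260, -0.1200, 0.0448)
I·α + gyro = (-0.1300, 0.1700, -0.1700)
Δv = v₁−v₀ = (-0.06200000, 0.02400000, 0.06200000)
applied force F = (-3.1000, 1.2000, 3.1000)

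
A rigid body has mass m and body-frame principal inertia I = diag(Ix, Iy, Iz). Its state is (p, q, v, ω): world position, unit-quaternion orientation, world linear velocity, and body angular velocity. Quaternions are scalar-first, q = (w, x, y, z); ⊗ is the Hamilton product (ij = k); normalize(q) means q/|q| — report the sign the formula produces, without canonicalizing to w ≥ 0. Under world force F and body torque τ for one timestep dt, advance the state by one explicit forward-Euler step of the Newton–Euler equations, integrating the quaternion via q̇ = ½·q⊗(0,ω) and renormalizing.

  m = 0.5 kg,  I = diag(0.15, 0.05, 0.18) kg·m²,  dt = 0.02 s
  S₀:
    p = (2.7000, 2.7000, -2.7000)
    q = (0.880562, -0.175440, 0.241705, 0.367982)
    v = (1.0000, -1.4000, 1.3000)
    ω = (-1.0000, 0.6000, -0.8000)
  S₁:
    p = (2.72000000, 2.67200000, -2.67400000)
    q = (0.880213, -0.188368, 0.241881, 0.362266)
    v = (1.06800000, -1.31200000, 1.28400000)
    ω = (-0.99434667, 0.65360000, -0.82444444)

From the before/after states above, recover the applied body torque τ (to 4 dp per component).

Δω = ω₁−ω₀ = (0.00565333, 0.05360000, -0.02444444)
τ = I·(Δω/dt) + ω₀×(Iω₀) = (-0.0200, 0.1100, -0.1600)

τ = (-0.0200, 0.1100, -0.1600)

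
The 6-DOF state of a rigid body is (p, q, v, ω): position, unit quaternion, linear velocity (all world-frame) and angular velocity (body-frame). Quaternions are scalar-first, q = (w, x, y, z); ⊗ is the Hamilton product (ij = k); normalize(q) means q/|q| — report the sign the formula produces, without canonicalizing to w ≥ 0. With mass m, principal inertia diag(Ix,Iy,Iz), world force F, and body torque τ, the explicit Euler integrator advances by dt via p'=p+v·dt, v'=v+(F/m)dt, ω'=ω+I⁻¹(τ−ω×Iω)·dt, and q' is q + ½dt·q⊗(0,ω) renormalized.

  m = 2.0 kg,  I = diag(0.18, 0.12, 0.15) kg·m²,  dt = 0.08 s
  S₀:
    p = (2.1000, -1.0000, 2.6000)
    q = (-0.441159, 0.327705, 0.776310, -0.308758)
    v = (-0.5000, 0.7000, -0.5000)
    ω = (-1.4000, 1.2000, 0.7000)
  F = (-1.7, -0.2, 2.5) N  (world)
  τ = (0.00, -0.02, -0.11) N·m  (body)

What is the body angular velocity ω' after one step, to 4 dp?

ω' = (-1.4112, 1.2063, 0.5876)

precession coupling ω×(Iω) = (0.0252, -0.0294, 0.1008)
α = I⁻¹(τ − ω×Iω) = (-0.1400, 0.0783, -1.4053)
ω' = ω + α·dt = (-1.4112, 1.2063, 0.5876)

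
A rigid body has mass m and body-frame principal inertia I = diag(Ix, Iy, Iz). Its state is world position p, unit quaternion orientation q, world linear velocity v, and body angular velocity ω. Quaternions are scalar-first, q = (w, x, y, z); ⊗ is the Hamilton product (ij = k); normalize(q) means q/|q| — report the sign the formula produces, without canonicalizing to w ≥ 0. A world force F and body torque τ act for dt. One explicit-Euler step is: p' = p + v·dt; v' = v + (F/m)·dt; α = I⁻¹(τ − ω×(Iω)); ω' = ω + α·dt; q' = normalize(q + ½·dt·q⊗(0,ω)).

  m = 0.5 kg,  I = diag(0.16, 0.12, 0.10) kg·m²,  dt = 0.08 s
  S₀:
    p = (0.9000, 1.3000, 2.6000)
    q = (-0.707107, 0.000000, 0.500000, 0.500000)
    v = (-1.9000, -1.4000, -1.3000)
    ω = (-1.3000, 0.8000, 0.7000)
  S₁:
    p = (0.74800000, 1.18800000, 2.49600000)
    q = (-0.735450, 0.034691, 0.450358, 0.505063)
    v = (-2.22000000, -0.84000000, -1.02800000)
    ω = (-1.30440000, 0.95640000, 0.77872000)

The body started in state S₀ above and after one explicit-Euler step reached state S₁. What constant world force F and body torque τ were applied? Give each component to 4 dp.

ω₁ − ω₀ = (-0.00440000, 0.15640000, 0.07872000)
I·α + gyro = (-0.0200, 0.1800, 0.1400)
velocity change Δv = (-0.32000000, 0.56000000, 0.27200000)
applied force F = (-2.0000, 3.5000, 1.7000)

F = (-2.0000, 3.5000, 1.7000)
τ = (-0.0200, 0.1800, 0.1400)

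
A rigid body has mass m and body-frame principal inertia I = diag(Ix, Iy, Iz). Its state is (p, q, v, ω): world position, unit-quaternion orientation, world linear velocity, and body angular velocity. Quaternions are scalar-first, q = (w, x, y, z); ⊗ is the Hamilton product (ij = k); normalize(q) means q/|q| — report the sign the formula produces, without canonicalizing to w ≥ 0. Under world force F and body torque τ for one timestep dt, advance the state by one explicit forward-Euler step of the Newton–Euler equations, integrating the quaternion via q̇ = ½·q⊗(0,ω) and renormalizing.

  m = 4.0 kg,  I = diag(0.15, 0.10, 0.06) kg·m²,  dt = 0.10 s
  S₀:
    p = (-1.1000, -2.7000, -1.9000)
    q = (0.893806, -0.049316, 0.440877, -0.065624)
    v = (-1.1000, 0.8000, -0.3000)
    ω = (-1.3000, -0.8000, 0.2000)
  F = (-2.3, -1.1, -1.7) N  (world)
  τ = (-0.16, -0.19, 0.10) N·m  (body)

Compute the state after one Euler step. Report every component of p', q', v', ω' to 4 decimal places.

p' = (-1.2100, -2.6200, -1.9300)
q' = (0.9062, -0.1053, 0.4087, -0.0260)
v' = (-1.1575, 0.7725, -0.3425)
ω' = (-1.4109, -0.9666, 0.4533)

a = (-0.5750, -0.2750, -0.4250)
new position p' = (-1.2100, -2.6200, -1.9300)
v' = v + a·dt = (-1.1575, 0.7725, -0.3425)
precession coupling ω×(Iω) = (0.0064, -0.0234, -0.0520)
angular accel α = (-1.1093, -1.6660, 2.5333)
new body rate ω' = (-1.4109, -0.9666, 0.4533)
q⊗(0,ω) = (0.3017156, -1.1262716, -0.6198704, 0.7913541)
q + ½dt·q⊗(0,ω), renormalized = (0.9062, -0.1053, 0.4087, -0.0260)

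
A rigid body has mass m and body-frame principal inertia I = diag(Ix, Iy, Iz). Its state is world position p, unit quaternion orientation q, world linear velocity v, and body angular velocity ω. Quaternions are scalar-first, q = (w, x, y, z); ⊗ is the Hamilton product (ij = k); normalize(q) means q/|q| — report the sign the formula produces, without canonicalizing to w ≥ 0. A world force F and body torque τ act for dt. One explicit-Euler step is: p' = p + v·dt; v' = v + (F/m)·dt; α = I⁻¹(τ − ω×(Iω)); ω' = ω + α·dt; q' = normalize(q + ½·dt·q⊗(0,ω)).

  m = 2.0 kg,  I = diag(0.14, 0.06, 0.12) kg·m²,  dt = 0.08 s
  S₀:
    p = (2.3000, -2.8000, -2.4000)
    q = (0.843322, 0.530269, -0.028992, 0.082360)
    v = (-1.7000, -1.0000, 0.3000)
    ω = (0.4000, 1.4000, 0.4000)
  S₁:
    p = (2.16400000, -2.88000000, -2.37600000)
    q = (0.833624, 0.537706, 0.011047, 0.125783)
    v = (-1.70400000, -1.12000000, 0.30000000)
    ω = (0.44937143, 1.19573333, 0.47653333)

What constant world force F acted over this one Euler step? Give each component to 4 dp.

F = (-0.1000, -3.0000, 0.0000)

v₁ − v₀ = (-0.00400000, -0.12000000, 0.00000000)
F = m·Δv/dt = (-0.1000, -3.0000, 0.0000)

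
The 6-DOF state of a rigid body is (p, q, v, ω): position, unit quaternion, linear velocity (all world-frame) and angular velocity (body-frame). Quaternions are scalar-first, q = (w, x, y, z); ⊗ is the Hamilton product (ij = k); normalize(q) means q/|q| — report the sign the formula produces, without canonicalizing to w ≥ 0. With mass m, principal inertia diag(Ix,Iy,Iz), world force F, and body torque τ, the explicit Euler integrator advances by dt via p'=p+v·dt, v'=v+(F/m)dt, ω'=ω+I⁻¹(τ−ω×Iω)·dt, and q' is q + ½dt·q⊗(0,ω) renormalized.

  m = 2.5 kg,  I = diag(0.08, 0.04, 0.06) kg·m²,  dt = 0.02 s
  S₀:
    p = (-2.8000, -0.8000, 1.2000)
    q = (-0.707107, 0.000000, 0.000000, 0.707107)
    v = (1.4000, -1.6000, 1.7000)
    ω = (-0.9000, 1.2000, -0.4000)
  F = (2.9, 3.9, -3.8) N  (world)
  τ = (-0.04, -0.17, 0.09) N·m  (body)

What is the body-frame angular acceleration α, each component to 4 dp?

ω×(Iω) gyroscopic = (-0.0096, 0.0072, 0.0432)
α = I⁻¹(τ − ω×Iω) = (-0.3800, -4.4300, 0.7800)

α = (-0.3800, -4.4300, 0.7800)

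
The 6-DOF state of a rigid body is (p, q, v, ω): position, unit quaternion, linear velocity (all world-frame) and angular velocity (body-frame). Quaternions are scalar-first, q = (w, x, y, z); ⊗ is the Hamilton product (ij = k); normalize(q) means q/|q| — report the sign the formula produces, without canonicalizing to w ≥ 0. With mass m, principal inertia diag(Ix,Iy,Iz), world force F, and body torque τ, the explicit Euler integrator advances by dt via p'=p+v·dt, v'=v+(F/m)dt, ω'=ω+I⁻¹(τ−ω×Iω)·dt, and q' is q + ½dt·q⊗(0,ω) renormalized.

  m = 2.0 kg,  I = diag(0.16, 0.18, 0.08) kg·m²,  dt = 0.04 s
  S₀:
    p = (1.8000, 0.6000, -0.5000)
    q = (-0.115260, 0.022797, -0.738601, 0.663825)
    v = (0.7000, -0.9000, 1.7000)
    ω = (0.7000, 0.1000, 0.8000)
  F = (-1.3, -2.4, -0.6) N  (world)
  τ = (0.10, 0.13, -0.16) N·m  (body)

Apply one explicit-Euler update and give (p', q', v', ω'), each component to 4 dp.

p' = (1.8280, 0.5640, -0.4320)
q' = (-0.1247, 0.0080, -0.7297, 0.6722)
v' = (0.6740, -0.9480, 1.6880)
ω' = (0.7270, 0.1189, 0.7193)

angular accel α = (0.6750, 0.4733, -2.0175)
new body rate ω' = (0.7270, 0.1189, 0.7193)
Hamilton product q⊗(0,ω) = (-0.4731578, -0.7379453, 0.4349139, 0.4270924)
q + ½dt·q⊗(0,ω), renormalized = (-0.1247, 0.0080, -0.7297, 0.6722)
new position p' = (1.8280, 0.5640, -0.4320)
new velocity v' = (0.6740, -0.9480, 1.6880)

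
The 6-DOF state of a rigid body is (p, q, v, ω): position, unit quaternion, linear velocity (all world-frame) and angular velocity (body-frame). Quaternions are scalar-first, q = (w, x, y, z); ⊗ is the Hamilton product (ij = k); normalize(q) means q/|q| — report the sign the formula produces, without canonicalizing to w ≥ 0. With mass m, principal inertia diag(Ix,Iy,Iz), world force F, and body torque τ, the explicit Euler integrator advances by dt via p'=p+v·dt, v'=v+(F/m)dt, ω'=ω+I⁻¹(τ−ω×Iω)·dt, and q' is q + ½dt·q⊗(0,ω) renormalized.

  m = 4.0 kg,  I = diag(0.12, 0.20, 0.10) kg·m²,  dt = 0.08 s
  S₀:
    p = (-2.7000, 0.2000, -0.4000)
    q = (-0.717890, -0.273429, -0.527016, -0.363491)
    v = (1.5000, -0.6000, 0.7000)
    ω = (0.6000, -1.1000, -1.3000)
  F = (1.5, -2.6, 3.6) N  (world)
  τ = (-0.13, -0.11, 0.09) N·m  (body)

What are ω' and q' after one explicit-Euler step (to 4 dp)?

ω' = (0.6087, -1.1378, -1.1858)
q' = (-0.7515, -0.2785, -0.5170, -0.3007)

(τ − ω×Iω)/I = (0.1083, -0.4720, 1.4280)
ω' = ω + α·dt = (0.6087, -1.1378, -1.1858)
q⊗(0,ω) = (-0.8881985, -0.1454533, 0.2161267, 1.5502385)
updated quaternion q' = (-0.7515, -0.2785, -0.5170, -0.3007)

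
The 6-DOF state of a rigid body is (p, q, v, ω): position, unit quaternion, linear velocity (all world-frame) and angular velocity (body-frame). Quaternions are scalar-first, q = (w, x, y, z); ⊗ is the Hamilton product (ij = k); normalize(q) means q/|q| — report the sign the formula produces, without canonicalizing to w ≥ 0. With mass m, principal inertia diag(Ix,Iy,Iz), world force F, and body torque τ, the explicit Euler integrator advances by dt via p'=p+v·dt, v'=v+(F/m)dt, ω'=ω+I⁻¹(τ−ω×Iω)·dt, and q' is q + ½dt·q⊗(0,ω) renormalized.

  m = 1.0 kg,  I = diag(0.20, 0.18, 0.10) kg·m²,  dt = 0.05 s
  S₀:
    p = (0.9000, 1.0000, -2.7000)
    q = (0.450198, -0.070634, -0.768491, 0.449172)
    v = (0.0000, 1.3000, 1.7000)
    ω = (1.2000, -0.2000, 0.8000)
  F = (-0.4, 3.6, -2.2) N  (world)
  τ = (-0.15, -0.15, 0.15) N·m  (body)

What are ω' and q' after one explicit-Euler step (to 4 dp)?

angular accel α = (-0.8140, -1.3667, 1.4520)
ω' = ω + α·dt = (1.1593, -0.2683, 0.8726)
2q̇ = q⊗(0,ω) = (-0.4282750, 0.0152792, 0.5054740, 1.2964744)
updated quaternion q' = (0.4392, -0.0702, -0.7554, 0.4813)

ω' = (1.1593, -0.2683, 0.8726)
q' = (0.4392, -0.0702, -0.7554, 0.4813)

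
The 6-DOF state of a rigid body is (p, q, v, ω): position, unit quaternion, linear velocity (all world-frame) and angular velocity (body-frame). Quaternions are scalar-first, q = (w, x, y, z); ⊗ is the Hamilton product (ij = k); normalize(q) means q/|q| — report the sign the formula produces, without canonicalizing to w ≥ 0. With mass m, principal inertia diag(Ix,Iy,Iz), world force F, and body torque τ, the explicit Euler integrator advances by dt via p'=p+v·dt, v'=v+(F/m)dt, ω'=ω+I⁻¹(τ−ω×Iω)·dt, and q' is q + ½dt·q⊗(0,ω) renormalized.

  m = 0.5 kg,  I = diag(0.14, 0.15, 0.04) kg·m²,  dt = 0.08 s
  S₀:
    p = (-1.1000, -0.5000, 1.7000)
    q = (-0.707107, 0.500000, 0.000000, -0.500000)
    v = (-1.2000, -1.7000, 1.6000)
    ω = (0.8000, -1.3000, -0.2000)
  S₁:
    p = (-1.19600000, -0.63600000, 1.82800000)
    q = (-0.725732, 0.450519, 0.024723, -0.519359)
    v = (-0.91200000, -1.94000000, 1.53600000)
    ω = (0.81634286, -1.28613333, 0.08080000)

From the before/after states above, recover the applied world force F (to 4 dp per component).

velocity change Δv = (0.28800000, -0.24000000, -0.06400000)
F = m·Δv/dt = (1.8000, -1.5000, -0.4000)

F = (1.8000, -1.5000, -0.4000)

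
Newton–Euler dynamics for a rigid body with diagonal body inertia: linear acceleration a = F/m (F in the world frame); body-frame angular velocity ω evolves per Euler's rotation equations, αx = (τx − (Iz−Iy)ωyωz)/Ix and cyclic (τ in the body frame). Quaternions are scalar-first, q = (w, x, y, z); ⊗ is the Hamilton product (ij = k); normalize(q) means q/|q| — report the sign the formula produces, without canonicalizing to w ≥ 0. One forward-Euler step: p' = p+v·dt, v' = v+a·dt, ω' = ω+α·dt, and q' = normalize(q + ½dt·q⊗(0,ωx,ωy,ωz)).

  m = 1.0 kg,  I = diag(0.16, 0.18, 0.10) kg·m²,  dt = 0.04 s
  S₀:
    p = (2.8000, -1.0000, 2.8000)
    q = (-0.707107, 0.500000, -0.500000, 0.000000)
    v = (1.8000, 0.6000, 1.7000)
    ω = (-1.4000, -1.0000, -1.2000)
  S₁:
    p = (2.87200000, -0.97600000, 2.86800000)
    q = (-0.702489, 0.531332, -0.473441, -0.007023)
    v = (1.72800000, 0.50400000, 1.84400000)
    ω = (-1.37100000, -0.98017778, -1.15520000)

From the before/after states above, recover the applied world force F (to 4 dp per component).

F = (-1.8000, -2.4000, 3.6000)

Δv = v₁−v₀ = (-0.07200000, -0.09600000, 0.14400000)
F = m·Δv/dt = (-1.8000, -2.4000, 3.6000)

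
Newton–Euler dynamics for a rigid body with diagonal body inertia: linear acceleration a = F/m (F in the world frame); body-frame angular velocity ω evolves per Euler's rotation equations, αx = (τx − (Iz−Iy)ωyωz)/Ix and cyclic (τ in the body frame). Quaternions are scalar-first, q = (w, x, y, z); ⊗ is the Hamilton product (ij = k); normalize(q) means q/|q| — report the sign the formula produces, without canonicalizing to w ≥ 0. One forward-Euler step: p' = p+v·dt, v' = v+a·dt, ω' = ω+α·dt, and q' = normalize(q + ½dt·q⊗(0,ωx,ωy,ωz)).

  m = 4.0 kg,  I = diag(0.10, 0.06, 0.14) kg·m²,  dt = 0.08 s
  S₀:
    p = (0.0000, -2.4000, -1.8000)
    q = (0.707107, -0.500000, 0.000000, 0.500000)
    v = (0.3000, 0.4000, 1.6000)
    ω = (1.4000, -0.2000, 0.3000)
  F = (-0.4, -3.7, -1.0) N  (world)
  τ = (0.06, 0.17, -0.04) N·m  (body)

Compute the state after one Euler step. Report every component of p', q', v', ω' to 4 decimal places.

p' = (0.0240, -2.3680, -1.6720)
q' = (0.7279, -0.4556, 0.0283, 0.5116)
v' = (0.2920, 0.3260, 1.5800)
ω' = (1.4518, 0.0491, 0.2707)

precession coupling ω×(Iω) = (-0.0048, -0.0168, 0.0112)
(τ − ω×Iω)/I = (0.6480, 3.1133, -0.3657)
ω + α·dt = (1.4518, 0.0491, 0.2707)
Hamilton product q⊗(0,ω) = (0.5500000, 1.0899498, 0.7085786, 0.3121321)
q' = normalize(q + ½dt·q⊗(0,ω)) = (0.7279, -0.4556, 0.0283, 0.5116)
a = F/m = (-0.1000, -0.9250, -0.2500)
p' = p + v·dt = (0.0240, -2.3680, -1.6720)
new velocity v' = (0.2920, 0.3260, 1.5800)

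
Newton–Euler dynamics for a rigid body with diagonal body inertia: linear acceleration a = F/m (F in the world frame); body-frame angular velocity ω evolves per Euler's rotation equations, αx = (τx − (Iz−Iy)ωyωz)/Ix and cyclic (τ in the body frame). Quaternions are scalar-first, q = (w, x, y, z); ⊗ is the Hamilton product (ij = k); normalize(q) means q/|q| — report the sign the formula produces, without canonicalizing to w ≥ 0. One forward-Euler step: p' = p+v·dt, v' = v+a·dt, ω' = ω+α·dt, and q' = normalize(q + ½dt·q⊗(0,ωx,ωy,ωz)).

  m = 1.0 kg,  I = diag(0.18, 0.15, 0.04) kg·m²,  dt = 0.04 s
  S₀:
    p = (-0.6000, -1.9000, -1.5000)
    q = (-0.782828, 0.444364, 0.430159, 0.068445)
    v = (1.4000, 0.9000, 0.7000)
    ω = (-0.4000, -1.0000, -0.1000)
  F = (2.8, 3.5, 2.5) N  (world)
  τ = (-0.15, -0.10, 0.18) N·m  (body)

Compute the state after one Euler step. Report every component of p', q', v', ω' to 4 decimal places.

p' = (-0.5440, -1.8640, -1.4720)
q' = (-0.7704, 0.4510, 0.4461, 0.0645)
v' = (1.5120, 1.0400, 0.8000)
ω' = (-0.4309, -1.0282, 0.0920)

linear accel F/m = (2.8000, 3.5000, 2.5000)
new position p' = (-0.5440, -1.8640, -1.4720)
v' = v + a·dt = (1.5120, 1.0400, 0.8000)
gyro term ω×Iω = (-0.0110, 0.0056, -0.0120)
angular accel α = (-0.7722, -0.7040, 4.8000)
new body rate ω' = (-0.4309, -1.0282, 0.0920)
2q̇ = q⊗(0,ω) = (0.6147491, 0.3385603, 0.7998864, -0.1940176)
q' = normalize(q + ½dt·q⊗(0,ω)) = (-0.7704, 0.4510, 0.4461, 0.0645)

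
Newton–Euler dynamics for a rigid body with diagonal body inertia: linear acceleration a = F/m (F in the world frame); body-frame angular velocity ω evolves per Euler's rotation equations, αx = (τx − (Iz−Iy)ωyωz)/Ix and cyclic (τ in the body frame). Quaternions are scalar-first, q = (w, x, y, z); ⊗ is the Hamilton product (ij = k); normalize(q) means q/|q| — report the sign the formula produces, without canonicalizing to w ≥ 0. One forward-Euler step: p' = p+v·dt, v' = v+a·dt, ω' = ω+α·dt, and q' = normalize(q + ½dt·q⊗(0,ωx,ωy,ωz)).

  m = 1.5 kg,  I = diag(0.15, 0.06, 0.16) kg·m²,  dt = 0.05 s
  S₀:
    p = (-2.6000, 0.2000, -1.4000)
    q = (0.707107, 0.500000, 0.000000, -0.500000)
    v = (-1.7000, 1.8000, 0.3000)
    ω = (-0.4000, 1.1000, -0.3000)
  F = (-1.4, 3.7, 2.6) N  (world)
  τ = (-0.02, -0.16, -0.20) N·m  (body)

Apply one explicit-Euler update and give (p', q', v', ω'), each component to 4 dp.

p' = (-2.6850, 0.2900, -1.3850)
q' = (0.7080, 0.5064, 0.0282, -0.4913)
v' = (-1.7467, 1.9233, 0.3867)
ω' = (-0.3957, 0.9677, -0.3749)

(τ − ω×Iω)/I = (0.0867, -2.6467, -1.4975)
ω + α·dt = (-0.3957, 0.9677, -0.3749)
Hamilton product q⊗(0,ω) = (0.0500000, 0.2671572, 1.1278177, 0.3378679)
q + ½dt·q⊗(0,ω), renormalized = (0.7080, 0.5064, 0.0282, -0.4913)
linear accel F/m = (-0.9333, 2.4667, 1.7333)
p + v·dt = (-2.6850, 0.2900, -1.3850)
new velocity v' = (-1.7467, 1.9233, 0.3867)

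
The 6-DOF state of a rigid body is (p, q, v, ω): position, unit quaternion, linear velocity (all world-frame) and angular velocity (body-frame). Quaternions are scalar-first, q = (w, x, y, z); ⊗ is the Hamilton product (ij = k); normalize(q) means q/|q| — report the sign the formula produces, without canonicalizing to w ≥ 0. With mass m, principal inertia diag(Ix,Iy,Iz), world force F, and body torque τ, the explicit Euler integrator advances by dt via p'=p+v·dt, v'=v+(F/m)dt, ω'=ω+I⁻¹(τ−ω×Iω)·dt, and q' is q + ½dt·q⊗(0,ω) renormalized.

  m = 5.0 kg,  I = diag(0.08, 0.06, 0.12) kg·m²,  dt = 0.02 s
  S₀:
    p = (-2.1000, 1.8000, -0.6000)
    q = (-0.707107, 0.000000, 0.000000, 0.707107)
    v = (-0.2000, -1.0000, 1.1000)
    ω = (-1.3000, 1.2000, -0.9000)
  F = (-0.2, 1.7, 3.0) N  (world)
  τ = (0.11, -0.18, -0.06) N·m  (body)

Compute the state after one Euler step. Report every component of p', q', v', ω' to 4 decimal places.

gyro term ω×Iω = (-0.0648, -0.0468, 0.0312)
α = I⁻¹(τ − ω×Iω) = (2.1850, -2.2200, -0.7600)
new body rate ω' = (-1.2563, 1.1556, -0.9152)
2q̇ = q⊗(0,ω) = (0.6363963, 0.0707107, -1.7677675, 0.6363963)
updated quaternion q' = (-0.7006, 0.0007, -0.0177, 0.7133)
a = F/m = (-0.0400, 0.3400, 0.6000)
p' = p + v·dt = (-2.1040, 1.7800, -0.5780)
v + (F/m)dt = (-0.2008, -0.9932, 1.1120)

p' = (-2.1040, 1.7800, -0.5780)
q' = (-0.7006, 0.0007, -0.0177, 0.7133)
v' = (-0.2008, -0.9932, 1.1120)
ω' = (-1.2563, 1.1556, -0.9152)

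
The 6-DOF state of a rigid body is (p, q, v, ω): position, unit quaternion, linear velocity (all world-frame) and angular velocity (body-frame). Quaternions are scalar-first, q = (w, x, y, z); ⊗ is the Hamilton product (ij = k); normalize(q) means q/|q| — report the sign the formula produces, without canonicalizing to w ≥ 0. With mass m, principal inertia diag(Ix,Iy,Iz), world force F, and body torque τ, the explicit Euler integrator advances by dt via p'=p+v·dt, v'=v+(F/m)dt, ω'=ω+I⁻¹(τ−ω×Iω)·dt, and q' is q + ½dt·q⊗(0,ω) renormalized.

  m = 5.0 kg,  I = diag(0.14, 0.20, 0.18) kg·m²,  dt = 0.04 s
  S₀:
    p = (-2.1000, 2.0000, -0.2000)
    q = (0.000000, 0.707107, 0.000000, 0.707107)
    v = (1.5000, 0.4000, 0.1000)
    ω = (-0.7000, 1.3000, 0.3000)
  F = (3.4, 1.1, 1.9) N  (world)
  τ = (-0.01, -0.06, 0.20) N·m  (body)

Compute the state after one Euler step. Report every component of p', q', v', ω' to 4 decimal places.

p' = (-2.0400, 2.0160, -0.1960)
q' = (0.0057, 0.6884, -0.0141, 0.7252)
v' = (1.5272, 0.4088, 0.1152)
ω' = (-0.7006, 1.2863, 0.3566)

angular accel α = (-0.0157, -0.3420, 1.4144)
new body rate ω' = (-0.7006, 1.2863, 0.3566)
Hamilton product q⊗(0,ω) = (0.2828428, -0.9192391, -0.7071070, 0.9192391)
q + ½dt·q⊗(0,ω), renormalized = (0.0057, 0.6884, -0.0141, 0.7252)
p + v·dt = (-2.0400, 2.0160, -0.1960)
new velocity v' = (1.5272, 0.4088, 0.1152)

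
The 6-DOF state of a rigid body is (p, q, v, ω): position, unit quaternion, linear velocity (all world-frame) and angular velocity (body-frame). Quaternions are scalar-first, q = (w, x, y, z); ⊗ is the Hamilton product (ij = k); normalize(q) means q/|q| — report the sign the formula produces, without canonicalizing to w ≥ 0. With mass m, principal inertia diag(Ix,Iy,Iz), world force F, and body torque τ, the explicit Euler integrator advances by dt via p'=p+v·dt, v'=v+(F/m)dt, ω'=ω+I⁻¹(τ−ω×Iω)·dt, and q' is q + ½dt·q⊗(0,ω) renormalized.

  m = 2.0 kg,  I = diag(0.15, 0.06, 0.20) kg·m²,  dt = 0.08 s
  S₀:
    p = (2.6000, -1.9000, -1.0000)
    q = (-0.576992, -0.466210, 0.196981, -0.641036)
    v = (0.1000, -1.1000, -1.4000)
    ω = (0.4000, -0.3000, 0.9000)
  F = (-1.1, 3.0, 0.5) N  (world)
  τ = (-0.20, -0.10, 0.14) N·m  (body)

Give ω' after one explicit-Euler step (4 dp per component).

ω' = (0.3135, -0.4093, 0.9517)

(τ − ω×Iω)/I = (-1.0813, -1.3667, 0.6460)
new body rate ω' = (0.3135, -0.4093, 0.9517)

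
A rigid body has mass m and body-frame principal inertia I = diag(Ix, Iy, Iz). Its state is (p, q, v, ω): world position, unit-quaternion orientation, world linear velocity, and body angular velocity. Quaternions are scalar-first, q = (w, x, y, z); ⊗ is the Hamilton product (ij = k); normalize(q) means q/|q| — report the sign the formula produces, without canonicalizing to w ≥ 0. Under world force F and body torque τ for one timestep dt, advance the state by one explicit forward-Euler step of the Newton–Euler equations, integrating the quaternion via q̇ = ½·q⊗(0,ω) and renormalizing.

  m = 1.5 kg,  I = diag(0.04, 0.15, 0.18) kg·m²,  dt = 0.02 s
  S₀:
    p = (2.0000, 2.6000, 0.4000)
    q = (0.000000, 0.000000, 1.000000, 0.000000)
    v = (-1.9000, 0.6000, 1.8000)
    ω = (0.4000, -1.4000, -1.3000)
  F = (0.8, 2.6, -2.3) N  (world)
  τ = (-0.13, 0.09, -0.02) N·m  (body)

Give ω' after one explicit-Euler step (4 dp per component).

α = I⁻¹(τ − ω×Iω) = (-4.6150, 0.1147, 0.2311)
new body rate ω' = (0.3077, -1.3977, -1.2954)

ω' = (0.3077, -1.3977, -1.2954)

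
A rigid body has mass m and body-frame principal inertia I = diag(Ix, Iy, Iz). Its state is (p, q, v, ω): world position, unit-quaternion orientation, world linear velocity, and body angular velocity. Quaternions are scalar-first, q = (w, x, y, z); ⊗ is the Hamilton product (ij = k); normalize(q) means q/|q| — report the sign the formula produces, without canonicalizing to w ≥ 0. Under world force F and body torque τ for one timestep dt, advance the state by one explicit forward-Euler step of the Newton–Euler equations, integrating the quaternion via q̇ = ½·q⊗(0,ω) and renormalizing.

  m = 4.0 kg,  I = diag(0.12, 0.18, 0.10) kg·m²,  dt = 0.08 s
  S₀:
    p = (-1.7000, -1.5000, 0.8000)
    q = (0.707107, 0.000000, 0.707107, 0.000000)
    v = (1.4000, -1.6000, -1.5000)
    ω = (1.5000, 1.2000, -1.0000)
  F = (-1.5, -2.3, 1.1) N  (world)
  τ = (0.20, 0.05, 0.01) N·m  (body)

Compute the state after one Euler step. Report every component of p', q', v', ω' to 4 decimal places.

p' = (-1.5880, -1.6280, 0.6800)
q' = (0.6707, 0.0141, 0.7383, -0.0704)
v' = (1.3700, -1.6460, -1.4780)
ω' = (1.5693, 1.2356, -1.0784)

angular accel α = (0.8667, 0.4444, -0.9800)
new body rate ω' = (1.5693, 1.2356, -1.0784)
Hamilton product q⊗(0,ω) = (-0.8485284, 0.3535535, 0.8485284, -1.7677675)
updated quaternion q' = (0.6707, 0.0141, 0.7383, -0.0704)
a = F/m = (-0.3750, -0.5750, 0.2750)
p' = p + v·dt = (-1.5880, -1.6280, 0.6800)
new velocity v' = (1.3700, -1.6460, -1.4780)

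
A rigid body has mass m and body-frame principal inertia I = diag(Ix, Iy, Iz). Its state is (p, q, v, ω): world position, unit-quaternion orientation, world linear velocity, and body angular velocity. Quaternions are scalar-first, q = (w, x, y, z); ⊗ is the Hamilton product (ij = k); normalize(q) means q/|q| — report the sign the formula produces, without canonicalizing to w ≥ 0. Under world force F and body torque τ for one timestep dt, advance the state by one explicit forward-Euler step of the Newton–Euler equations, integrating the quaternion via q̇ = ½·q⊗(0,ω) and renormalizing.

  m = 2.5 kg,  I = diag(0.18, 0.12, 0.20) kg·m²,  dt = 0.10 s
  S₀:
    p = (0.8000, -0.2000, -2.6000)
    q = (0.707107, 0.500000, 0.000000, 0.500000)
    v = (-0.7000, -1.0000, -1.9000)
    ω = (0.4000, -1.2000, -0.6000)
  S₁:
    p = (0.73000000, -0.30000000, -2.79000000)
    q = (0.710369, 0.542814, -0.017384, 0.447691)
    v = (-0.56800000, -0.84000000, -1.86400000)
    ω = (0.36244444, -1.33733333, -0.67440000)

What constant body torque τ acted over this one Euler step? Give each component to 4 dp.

rate change Δω = (-0.03755556, -0.13733333, -0.07440000)
applied torque τ = (-0.0100, -0.1600, -0.1200)

τ = (-0.0100, -0.1600, -0.1200)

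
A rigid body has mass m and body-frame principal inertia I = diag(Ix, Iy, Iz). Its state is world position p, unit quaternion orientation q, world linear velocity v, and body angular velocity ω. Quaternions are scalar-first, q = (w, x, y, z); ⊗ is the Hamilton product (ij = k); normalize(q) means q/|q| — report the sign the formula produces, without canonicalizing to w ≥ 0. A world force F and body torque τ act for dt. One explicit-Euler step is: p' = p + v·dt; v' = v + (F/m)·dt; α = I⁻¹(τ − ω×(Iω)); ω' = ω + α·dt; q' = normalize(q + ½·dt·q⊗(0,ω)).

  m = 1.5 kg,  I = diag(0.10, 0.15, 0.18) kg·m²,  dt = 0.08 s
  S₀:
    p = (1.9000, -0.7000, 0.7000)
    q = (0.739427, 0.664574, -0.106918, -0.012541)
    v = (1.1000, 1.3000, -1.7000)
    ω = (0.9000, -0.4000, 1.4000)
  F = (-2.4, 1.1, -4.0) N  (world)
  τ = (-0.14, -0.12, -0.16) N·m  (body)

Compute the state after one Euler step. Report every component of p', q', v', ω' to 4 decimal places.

α = I⁻¹(τ − ω×Iω) = (-1.2320, -0.1280, -0.7889)
ω + α·dt = (0.8014, -0.4102, 1.3369)
q⊗(0,ω) = (-0.6233264, 0.5107827, -1.2374613, 0.8655944)
q + ½dt·q⊗(0,ω), renormalized = (0.7128, 0.6834, -0.1561, 0.0220)
a = (-1.6000, 0.7333, -2.6667)
new position p' = (1.9880, -0.5960, 0.5640)
new velocity v' = (0.9720, 1.3587, -1.9133)

p' = (1.9880, -0.5960, 0.5640)
q' = (0.7128, 0.6834, -0.1561, 0.0220)
v' = (0.9720, 1.3587, -1.9133)
ω' = (0.8014, -0.4102, 1.3369)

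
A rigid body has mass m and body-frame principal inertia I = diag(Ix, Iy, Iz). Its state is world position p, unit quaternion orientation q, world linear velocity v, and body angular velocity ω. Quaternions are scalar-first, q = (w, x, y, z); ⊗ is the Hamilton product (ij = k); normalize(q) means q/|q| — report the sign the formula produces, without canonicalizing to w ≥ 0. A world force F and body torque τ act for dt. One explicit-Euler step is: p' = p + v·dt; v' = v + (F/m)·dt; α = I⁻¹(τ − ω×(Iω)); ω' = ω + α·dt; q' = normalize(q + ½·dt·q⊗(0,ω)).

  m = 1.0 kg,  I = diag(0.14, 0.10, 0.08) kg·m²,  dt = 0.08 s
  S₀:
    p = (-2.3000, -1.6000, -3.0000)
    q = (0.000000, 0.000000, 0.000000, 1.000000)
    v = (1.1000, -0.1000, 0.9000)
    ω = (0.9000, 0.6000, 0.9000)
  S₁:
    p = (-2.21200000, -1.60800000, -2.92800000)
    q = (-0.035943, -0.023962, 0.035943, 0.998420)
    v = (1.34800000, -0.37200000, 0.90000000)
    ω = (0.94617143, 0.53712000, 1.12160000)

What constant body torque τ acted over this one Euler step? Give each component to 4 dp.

τ = (0.0700, -0.0300, 0.2000)

rate change Δω = (0.04617143, -0.06288000, 0.22160000)
applied torque τ = (0.0700, -0.0300, 0.2000)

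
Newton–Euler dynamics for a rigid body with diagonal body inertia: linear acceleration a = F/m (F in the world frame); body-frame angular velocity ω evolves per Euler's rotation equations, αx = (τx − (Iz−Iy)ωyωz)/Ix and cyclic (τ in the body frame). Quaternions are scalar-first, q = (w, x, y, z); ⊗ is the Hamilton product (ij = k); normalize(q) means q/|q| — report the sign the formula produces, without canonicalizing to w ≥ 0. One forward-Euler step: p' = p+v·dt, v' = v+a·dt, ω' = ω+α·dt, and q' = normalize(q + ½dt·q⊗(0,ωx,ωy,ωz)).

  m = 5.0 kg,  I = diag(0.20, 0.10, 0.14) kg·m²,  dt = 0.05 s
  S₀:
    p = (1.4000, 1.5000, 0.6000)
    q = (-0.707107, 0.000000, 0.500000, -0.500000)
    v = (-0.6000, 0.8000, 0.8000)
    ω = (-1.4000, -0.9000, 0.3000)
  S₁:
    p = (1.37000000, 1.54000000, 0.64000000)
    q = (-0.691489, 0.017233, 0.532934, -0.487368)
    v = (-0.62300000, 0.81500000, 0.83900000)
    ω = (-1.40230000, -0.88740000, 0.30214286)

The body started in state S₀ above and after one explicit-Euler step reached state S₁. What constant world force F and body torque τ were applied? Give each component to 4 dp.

F = (-2.3000, 1.5000, 3.9000)
τ = (-0.0200, 0.0000, -0.1200)

Δv = v₁−v₀ = (-0.02300000, 0.01500000, 0.03900000)
F = m·Δv/dt = (-2.3000, 1.5000, 3.9000)
Δω = ω₁−ω₀ = (-0.00230000, 0.01260000, 0.00214286)
applied torque τ = (-0.0200, 0.0000, -0.1200)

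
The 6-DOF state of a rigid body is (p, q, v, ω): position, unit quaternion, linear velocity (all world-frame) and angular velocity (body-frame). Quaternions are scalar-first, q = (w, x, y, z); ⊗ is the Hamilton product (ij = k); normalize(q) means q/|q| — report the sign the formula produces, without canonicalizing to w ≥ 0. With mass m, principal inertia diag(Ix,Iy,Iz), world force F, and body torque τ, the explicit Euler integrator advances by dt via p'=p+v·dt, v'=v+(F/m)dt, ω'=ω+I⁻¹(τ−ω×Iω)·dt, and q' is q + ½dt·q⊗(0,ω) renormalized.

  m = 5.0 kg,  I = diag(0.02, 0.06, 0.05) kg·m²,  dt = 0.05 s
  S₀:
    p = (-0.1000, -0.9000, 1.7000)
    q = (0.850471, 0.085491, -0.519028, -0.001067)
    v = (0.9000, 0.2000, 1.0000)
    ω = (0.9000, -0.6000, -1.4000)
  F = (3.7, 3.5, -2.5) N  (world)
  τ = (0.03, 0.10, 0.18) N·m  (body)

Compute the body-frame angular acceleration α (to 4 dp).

α = (1.9200, 1.0367, 4.0320)

gyro term ω×Iω = (-0.0084, 0.0378, -0.0216)
(τ − ω×Iω)/I = (1.9200, 1.0367, 4.0320)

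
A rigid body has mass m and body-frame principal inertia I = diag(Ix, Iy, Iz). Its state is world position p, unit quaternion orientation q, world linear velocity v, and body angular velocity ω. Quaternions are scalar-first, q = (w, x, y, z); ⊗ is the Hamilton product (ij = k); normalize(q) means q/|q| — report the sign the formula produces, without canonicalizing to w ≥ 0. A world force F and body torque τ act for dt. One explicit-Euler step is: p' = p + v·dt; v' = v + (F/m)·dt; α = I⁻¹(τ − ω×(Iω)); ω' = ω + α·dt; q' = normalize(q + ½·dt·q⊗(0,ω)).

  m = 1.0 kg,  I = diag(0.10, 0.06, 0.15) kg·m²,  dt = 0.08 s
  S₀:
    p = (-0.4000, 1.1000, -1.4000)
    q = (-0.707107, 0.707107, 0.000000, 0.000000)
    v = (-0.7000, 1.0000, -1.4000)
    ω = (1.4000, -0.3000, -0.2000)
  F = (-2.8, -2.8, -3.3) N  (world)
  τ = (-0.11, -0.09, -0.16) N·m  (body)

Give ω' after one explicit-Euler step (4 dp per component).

ω' = (1.3077, -0.4387, -0.2943)

angular accel α = (-1.1540, -1.7333, -1.1787)
ω + α·dt = (1.3077, -0.4387, -0.2943)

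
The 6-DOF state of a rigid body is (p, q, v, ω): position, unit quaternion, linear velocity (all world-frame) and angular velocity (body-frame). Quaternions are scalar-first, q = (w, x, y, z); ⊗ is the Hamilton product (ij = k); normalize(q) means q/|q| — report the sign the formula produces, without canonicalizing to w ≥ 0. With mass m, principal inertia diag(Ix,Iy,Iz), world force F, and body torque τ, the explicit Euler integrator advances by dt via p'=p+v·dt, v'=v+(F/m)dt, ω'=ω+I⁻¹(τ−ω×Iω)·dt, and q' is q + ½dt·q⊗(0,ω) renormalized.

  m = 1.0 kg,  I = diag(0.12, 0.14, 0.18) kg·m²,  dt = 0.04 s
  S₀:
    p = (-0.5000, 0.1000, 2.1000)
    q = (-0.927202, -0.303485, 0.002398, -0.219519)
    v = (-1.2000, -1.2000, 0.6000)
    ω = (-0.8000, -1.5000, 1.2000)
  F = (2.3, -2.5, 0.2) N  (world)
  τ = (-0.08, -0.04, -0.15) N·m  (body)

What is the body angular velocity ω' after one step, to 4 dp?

(τ − ω×Iω)/I = (-0.0667, -0.6971, -0.9667)
ω + α·dt = (-0.8027, -1.5279, 1.1613)

ω' = (-0.8027, -1.5279, 1.1613)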